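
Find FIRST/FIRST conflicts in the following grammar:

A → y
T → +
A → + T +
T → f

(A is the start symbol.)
A FIRST/FIRST conflict occurs when two productions N → α and N → β for the same non-terminal have FIRST(α) ∩ FIRST(β) ≠ ∅ (with ε ∈ FIRST of a nullable right-hand side, so two nullable alternatives also conflict).

Productions for A:
  A → y: FIRST = { 'y' }
  A → + T +: FIRST = { '+' }
Productions for T:
  T → +: FIRST = { '+' }
  T → f: FIRST = { 'f' }

All alternatives of each non-terminal have pairwise disjoint FIRST sets.

Answer: No FIRST/FIRST conflicts.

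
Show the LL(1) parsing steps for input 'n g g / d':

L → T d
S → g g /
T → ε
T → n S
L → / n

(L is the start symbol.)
LL(1) parsing maintains a stack (initially the start symbol over $) and the input. At each step: if the stack top is a terminal, match it against the current input token; if it is a non-terminal N, replace it with the RHS of M[N, lookahead] (the unique production whose predict set contains the lookahead).

Stack is shown with the top on the left.

Stack      Input        Action
------------------------------
L $        n g g / d $  output L → T d
T d $      n g g / d $  output T → n S
n S d $    n g g / d $  match 'n'
S d $      g g / d $    output S → g g /
g g / d $  g g / d $    match 'g'
g / d $    g / d $      match 'g'
/ d $      / d $        match '/'
d $        d $          match 'd'
$          $            accept

The string is accepted.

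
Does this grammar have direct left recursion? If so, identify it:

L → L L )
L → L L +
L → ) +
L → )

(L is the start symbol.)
Yes, L is left-recursive

L → L L ): LEFT RECURSIVE (starts with L)
L → L L +: LEFT RECURSIVE (starts with L)
L → ) +: starts with ')'
L → ): starts with ')'

The grammar has direct left recursion on: L.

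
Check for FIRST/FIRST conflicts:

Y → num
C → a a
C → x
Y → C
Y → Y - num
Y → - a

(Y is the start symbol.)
A FIRST/FIRST conflict occurs when two productions N → α and N → β for the same non-terminal have FIRST(α) ∩ FIRST(β) ≠ ∅ (with ε ∈ FIRST of a nullable right-hand side, so two nullable alternatives also conflict).

FIRST sets of the non-terminals at (or reachable through a nullable prefix from) the front of some alternative:
  FIRST(C) = { 'a', 'x' }
  FIRST(Y) = { '-', 'a', 'num', 'x' }

Productions for Y:
  Y → num: FIRST = { 'num' }
  Y → C: FIRST = { 'a', 'x' }
  Y → Y - num: FIRST = { '-', 'a', 'num', 'x' }
  Y → - a: FIRST = { '-' }
Productions for C:
  C → a a: FIRST = { 'a' }
  C → x: FIRST = { 'x' }

Conflict for Y: Y → num and Y → Y - num
  Overlap: { 'num' }
Conflict for Y: Y → C and Y → Y - num
  Overlap: { 'a', 'x' }
Conflict for Y: Y → Y - num and Y → - a
  Overlap: { '-' }

Answer: Yes. Y → num / Y → Y '-' num on { 'num' }; Y → C / Y → Y '-' num on { 'a', 'x' }; Y → Y '-' num / Y → '-' a on { '-' }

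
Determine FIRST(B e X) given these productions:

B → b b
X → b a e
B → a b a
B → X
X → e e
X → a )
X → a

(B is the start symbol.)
FIRST sets of the non-terminals involved (from the grammar, by fixed-point iteration):
  FIRST(B) = { 'a', 'b', 'e' }

To compute FIRST(B e X), process the symbols left to right:
Symbol B is a non-terminal. Add FIRST(B) \ {ε} = { 'a', 'b', 'e' }
B is not nullable (ε ∉ FIRST(B)), so stop here.
FIRST(B e X) = { 'a', 'b', 'e' }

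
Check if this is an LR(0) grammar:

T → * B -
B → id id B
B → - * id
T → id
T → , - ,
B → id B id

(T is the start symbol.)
No. Shift-reduce conflict between [B → id id B .] and [B → id B . id]

A grammar is LR(0) if no state in the canonical LR(0) collection has:
  - both a shift item (dot before a terminal) and a complete item (shift-reduce conflict), or
  - two or more complete items (reduce-reduce conflict; the accept item [T' → T .] counts as a complete item here).

Augment with T' → T and build the canonical LR(0) collection (I0 = CLOSURE({[T' → . T]}), then GOTO on every symbol after a dot until no new states appear). It has 17 states:
  I0: { [T → . * B -], [T → . , - ,], [T → . id], [T' → . T] }  — shift
  I1: { [B → . - * id], [B → . id B id], [B → . id id B], [T → * . B -] }  — shift
  I2: { [T → , . - ,] }  — shift
  I3: { [T' → T .] }  — accept
  I4: { [T → id .] }  — reduce
  I5: { [T → , - . ,] }  — shift
  I6: { [T → , - , .] }  — reduce
  I7: { [B → - . * id] }  — shift
  I8: { [T → * B . -] }  — shift
  I9: { [B → . - * id], [B → . id B id], [B → . id id B], [B → id . B id], [B → id . id B] }  — shift
  I10: { [B → id B . id] }  — shift
  I11: { [B → . - * id], [B → . id B id], [B → . id id B], [B → id . B id], [B → id . id B], [B → id id . B] }  — shift
  I12: { [B → id B . id], [B → id id B .] }  — shift, reduce
  I13: { [B → id B id .] }  — reduce
  I14: { [T → * B - .] }  — reduce
  I15: { [B → - * . id] }  — shift
  I16: { [B → - * id .] }  — reduce

Conflict in state I12:
  Shift-reduce conflict between [B → id id B .] and [B → id B . id]
So the grammar is NOT LR(0).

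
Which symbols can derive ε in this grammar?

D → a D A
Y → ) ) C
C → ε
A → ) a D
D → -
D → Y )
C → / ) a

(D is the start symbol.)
{ 'C' }

A non-terminal is nullable if it can derive ε (the empty string): either it has an ε-production, or it has a production whose right-hand side consists entirely of nullable non-terminals.

ε-productions: C → ε
So C is immediately nullable.
No further non-terminal can be added: every production for the remaining non-terminals contains a terminal or a non-nullable non-terminal.
Nullable = { 'C' }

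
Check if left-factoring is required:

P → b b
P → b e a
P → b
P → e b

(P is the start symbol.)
Yes, P has productions with common prefix 'b'

Left-factoring is needed when two productions for the same non-terminal
share a common prefix on the right-hand side.

Productions for P:
  P → b b
  P → b e a
  P → b
  P → e b

Found common prefix 'b' in productions for P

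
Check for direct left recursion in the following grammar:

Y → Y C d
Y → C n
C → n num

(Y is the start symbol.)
Yes, Y is left-recursive

Direct left recursion occurs when N → N α for some non-terminal N (the right-hand side begins with the left-hand side itself).

Y → Y C d: LEFT RECURSIVE (starts with Y)
Y → C n: starts with C
C → n num: starts with n

The grammar has direct left recursion on: Y.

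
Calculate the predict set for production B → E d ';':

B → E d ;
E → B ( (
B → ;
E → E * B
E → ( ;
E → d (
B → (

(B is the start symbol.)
PREDICT(B → E d ';') = (FIRST(RHS) \ {ε}) ∪ (FOLLOW(B) if ε ∈ FIRST(RHS), i.e. RHS ⇒* ε)
FIRST(E) = { '(', ';', 'd' }
FIRST(E d ';') = { '(', ';', 'd' }
ε ∉ FIRST(E d ';'), so FOLLOW(B) is not added.
PREDICT(B → E d ';') = { '(', ';', 'd' }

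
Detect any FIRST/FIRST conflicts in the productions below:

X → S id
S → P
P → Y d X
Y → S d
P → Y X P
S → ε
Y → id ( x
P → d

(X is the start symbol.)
Yes. P → Y d X / P → Y X P on { 'd', 'id' }; P → Y d X / P → d on { 'd' }; P → Y X P / P → d on { 'd' }; Y → S d / Y → id '(' x on { 'id' }

A FIRST/FIRST conflict occurs when two productions N → α and N → β for the same non-terminal have FIRST(α) ∩ FIRST(β) ≠ ∅ (with ε ∈ FIRST of a nullable right-hand side, so two nullable alternatives also conflict).

FIRST sets of the non-terminals at (or reachable through a nullable prefix from) the front of some alternative:
  FIRST(P) = { 'd', 'id' }
  FIRST(Y) = { 'd', 'id' }
  FIRST(S) = { 'd', 'id', ε }

Productions for S:
  S → P: FIRST = { 'd', 'id' }
  S → ε: FIRST = { ε }
Productions for P:
  P → Y d X: FIRST = { 'd', 'id' }
  P → Y X P: FIRST = { 'd', 'id' }
  P → d: FIRST = { 'd' }
Productions for Y:
  Y → S d: FIRST = { 'd', 'id' }
  Y → id ( x: FIRST = { 'id' }
X has only one production, so no FIRST/FIRST conflict is possible there.

Conflict for P: P → Y d X and P → Y X P
  Overlap: { 'd', 'id' }
Conflict for P: P → Y d X and P → d
  Overlap: { 'd' }
Conflict for P: P → Y X P and P → d
  Overlap: { 'd' }
Conflict for Y: Y → S d and Y → id ( x
  Overlap: { 'id' }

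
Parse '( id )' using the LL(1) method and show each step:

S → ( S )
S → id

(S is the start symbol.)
Stack is shown with the top on the left.

Stack    Input     Action
-------------------------
S $      ( id ) $  output S → ( S )
( S ) $  ( id ) $  match '('
S ) $    id ) $    output S → id
id ) $   id ) $    match 'id'
) $      ) $       match ')'
$        $         accept

The string is accepted.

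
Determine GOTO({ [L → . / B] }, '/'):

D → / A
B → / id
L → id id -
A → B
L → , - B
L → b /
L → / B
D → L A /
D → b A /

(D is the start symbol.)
GOTO(I, '/') = CLOSURE({ [A → αX.β] : [A → α.Xβ] ∈ I, X = '/' })

Items with dot before '/', with the dot advanced:
  [L → . / B] → [L → / . B]
Closure of the advanced items:
  [L → / . B] has the dot before B: add [B → . / id]

GOTO = { [B → . / id], [L → / . B] }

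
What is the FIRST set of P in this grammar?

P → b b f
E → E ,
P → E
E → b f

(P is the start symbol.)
{ 'b' }

FIRST sets of the other non-terminals involved (by the same procedure, iterated to a fixed point):
  FIRST(E) = { 'b' }

From P → b b f:
  - b is a terminal: add 'b' and stop
From P → E:
  - E is a non-terminal: add FIRST(E) \ {ε} = { 'b' }
    E is not nullable, so stop

Collecting: FIRST(P) = { 'b' }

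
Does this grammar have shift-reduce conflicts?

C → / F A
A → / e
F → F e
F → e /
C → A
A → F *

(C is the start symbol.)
A shift-reduce conflict occurs when an LR(0) state has both:
  - a complete (reduce) item [A → α .] (dot at the end), and
  - a shift item [B → β . c γ] (dot before a terminal).

Augment with C' → C and build the canonical LR(0) collection (I0 = CLOSURE({[C' → . C]}), then GOTO on every symbol after a dot until no new states appear). It has 15 states:
  I0: { [A → . / e], [A → . F *], [C → . / F A], [C → . A], [C' → . C], [F → . F e], [F → . e /] }  — shift
  I1: { [A → / . e], [C → / . F A], [F → . F e], [F → . e /] }  — shift
  I2: { [C → A .] }  — reduce
  I3: { [C' → C .] }  — accept
  I4: { [A → F . *], [F → F . e] }  — shift
  I5: { [F → e . /] }  — shift
  I6: { [F → e / .] }  — reduce
  I7: { [A → F * .] }  — reduce
  I8: { [F → F e .] }  — reduce
  I9: { [A → . / e], [A → . F *], [C → / F . A], [F → . F e], [F → . e /], [F → F . e] }  — shift
  I10: { [A → / e .], [F → e . /] }  — shift, reduce
  I11: { [A → / . e] }  — shift
  I12: { [C → / F A .] }  — reduce
  I13: { [F → F e .], [F → e . /] }  — shift, reduce
  I14: { [A → / e .] }  — reduce

I10 contains reduce item [A → / e .] and shift item [F → e . /] — shift-reduce conflict.
I13 contains reduce item [F → F e .] and shift item [F → e . /] — shift-reduce conflict.

Answer: Yes — I10: [A → / e .] vs [F → e . /]; I13: [F → F e .] vs [F → e . /]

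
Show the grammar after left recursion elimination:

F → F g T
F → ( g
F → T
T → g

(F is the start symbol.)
F is directly left-recursive. The standard transformation for
  A → A α₁ | ... | A α_m | β₁ | ... | β_n
is
  A  → β₁ A' | ... | β_n A'
  A' → α₁ A' | ... | α_m A' | ε

F → ( g becomes F → ( g F'
F → T becomes F → T F'
F → F g T becomes F' → g T F'
Add F' → ε

Productions for other non-terminals are unchanged:
  T → g

Resulting grammar:
F → ( g F'
F → T F'
F' → g T F'
F' → ε
T → g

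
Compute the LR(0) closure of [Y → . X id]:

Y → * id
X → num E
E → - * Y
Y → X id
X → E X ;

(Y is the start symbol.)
{ [E → . - * Y], [X → . E X ;], [X → . num E], [Y → . X id] }

Start with: [Y → . X id]
  [Y → . X id] has the dot before X: add [X → . num E], [X → . E X ;]
  [X → . E X ;] has the dot before E: add [E → . - * Y]
No further items can be added.

CLOSURE = { [E → . - * Y], [X → . E X ;], [X → . num E], [Y → . X id] }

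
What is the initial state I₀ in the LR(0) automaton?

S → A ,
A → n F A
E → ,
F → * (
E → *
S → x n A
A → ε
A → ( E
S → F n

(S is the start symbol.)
First, augment the grammar with S' → S
I₀ = CLOSURE({ [S' → . S] }):
  [S' → . S] has the dot before S: add [S → . A ,], [S → . x n A], [S → . F n]
  [S → . A ,] has the dot before A: add [A → . n F A], [A → .], [A → . ( E]
  [S → . F n] has the dot before F: add [F → . * (]
No further items can be added.

I₀ = { [A → . ( E], [A → . n F A], [A → .], [F → . * (], [S → . A ,], [S → . F n], [S → . x n A], [S' → . S] }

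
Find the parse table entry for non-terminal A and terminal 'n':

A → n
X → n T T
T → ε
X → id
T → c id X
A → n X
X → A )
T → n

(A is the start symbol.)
A → n, A → n X

To find M[A, 'n'], we find productions for A where 'n' is in the predict set (PREDICT(N → α) = (FIRST(α) \ {ε}) ∪ (FOLLOW(N) if α ⇒* ε)).

A → n: PREDICT = { 'n' }
  'n' is in predict set, so this production goes in M[A, 'n']
A → n X: PREDICT = { 'n' }
  'n' is in predict set, so this production goes in M[A, 'n']

M[A, 'n'] = A → n, A → n X  (a multiply-defined cell — the grammar is not LL(1))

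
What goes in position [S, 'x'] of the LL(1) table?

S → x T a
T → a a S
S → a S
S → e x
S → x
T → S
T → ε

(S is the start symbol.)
To find M[S, 'x'], we find productions for S where 'x' is in the predict set (PREDICT(N → α) = (FIRST(α) \ {ε}) ∪ (FOLLOW(N) if α ⇒* ε)).

S → x T a: PREDICT = { 'x' }
  'x' is in predict set, so this production goes in M[S, 'x']
S → a S: PREDICT = { 'a' }
S → e x: PREDICT = { 'e' }
S → x: PREDICT = { 'x' }
  'x' is in predict set, so this production goes in M[S, 'x']

M[S, 'x'] = S → x T a, S → x  (a multiply-defined cell — the grammar is not LL(1))

Answer: S → x T a, S → x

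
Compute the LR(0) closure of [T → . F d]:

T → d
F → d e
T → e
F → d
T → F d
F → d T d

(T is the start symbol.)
To compute CLOSURE, for each item [A → α.Bβ] where B is a non-terminal, add [B → .γ] for all productions B → γ; repeat for the newly added items until nothing changes.

Start with: [T → . F d]
  [T → . F d] has the dot before F: add [F → . d e], [F → . d], [F → . d T d]
No further items can be added.

CLOSURE = { [F → . d T d], [F → . d e], [F → . d], [T → . F d] }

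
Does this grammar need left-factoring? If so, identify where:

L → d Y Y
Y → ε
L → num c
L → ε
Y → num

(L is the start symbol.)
No, left-factoring is not needed

Left-factoring is needed when two productions for the same non-terminal
share a common prefix on the right-hand side.

Productions for L:
  L → d Y Y
  L → num c
  L → ε
Productions for Y:
  Y → ε
  Y → num

No common prefixes found.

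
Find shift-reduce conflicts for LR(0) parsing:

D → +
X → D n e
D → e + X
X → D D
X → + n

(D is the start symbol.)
Yes — I5: [D → + .] vs [X → + . n]

Augment with D' → D and build the canonical LR(0) collection (I0 = CLOSURE({[D' → . D]}), then GOTO on every symbol after a dot until no new states appear). It has 12 states:
  I0: { [D → . +], [D → . e + X], [D' → . D] }  — shift
  I1: { [D → + .] }  — reduce
  I2: { [D' → D .] }  — accept
  I3: { [D → e . + X] }  — shift
  I4: { [D → . +], [D → . e + X], [D → e + . X], [X → . + n], [X → . D D], [X → . D n e] }  — shift
  I5: { [D → + .], [X → + . n] }  — shift, reduce
  I6: { [D → . +], [D → . e + X], [X → D . D], [X → D . n e] }  — shift
  I7: { [D → e + X .] }  — reduce
  I8: { [X → D D .] }  — reduce
  I9: { [X → D n . e] }  — shift
  I10: { [X → D n e .] }  — reduce
  I11: { [X → + n .] }  — reduce

I5 contains reduce item [D → + .] and shift item [X → + . n] — shift-reduce conflict.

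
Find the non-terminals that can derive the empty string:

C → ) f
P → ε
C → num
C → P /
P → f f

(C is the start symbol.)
{ 'P' }

ε-productions: P → ε
So P is immediately nullable.
No further non-terminal can be added: every production for the remaining non-terminals contains a terminal or a non-nullable non-terminal.
Nullable = { 'P' }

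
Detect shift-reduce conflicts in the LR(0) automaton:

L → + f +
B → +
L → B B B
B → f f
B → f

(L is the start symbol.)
Augment with L' → L and build the canonical LR(0) collection (I0 = CLOSURE({[L' → . L]}), then GOTO on every symbol after a dot until no new states appear). It has 11 states:
  I0: { [B → . +], [B → . f f], [B → . f], [L → . + f +], [L → . B B B], [L' → . L] }  — shift
  I1: { [B → + .], [L → + . f +] }  — shift, reduce
  I2: { [B → . +], [B → . f f], [B → . f], [L → B . B B] }  — shift
  I3: { [L' → L .] }  — accept
  I4: { [B → f . f], [B → f .] }  — shift, reduce
  I5: { [B → f f .] }  — reduce
  I6: { [B → + .] }  — reduce
  I7: { [B → . +], [B → . f f], [B → . f], [L → B B . B] }  — shift
  I8: { [L → B B B .] }  — reduce
  I9: { [L → + f . +] }  — shift
  I10: { [L → + f + .] }  — reduce

I1 contains reduce item [B → + .] and shift item [L → + . f +] — shift-reduce conflict.
I4 contains reduce item [B → f .] and shift item [B → f . f] — shift-reduce conflict.

Answer: Yes — I1: [B → + .] vs [L → + . f +]; I4: [B → f .] vs [B → f . f]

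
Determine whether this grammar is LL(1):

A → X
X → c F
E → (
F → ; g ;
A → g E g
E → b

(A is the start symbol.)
Relevant sets:
  FIRST(X) = { 'c' }

For A:
  PREDICT(A → X) = { 'c' }
  PREDICT(A → g E g) = { 'g' }
For E:
  PREDICT(E → '(') = { '(' }
  PREDICT(E → b) = { 'b' }
X, F have a single production, so nothing to check there.

All predict sets are disjoint. The grammar IS LL(1).

Answer: Yes, the grammar is LL(1).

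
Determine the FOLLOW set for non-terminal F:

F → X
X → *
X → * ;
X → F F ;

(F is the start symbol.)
To compute FOLLOW(F), find every occurrence of F on a right-hand side N → α F β: add FIRST(β) \ {ε}, and if β is empty or nullable also add FOLLOW(N). Iterate to a fixed point.

F is the start symbol, so $ ∈ FOLLOW(F).
In X → F F ;: F is followed by F ';', add FIRST(F ';') \ {ε} = { '*' }
In X → F F ;: F is followed by ';', add FIRST(';') \ {ε} = { ';' }

Taking the union: FOLLOW(F) = { $, '*', ';' }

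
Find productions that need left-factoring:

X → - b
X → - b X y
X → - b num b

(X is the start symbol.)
Left-factoring is needed when two productions for the same non-terminal
share a common prefix on the right-hand side.

Productions for X:
  X → - b
  X → - b X y
  X → - b num b

Found common prefix '- b' in productions for X

Answer: Yes, X has productions with common prefix '- b'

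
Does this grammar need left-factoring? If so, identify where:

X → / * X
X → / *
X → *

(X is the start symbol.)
Yes, X has productions with common prefix '/ *'

Left-factoring is needed when two productions for the same non-terminal
share a common prefix on the right-hand side.

Productions for X:
  X → / * X
  X → / *
  X → *

Found common prefix '/ *' in productions for X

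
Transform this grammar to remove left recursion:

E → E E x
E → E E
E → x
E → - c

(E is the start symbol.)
E → x E'
E → - c E'
E' → E x E'
E' → E E'
E' → ε

E is directly left-recursive. The standard transformation for
  A → A α₁ | ... | A α_m | β₁ | ... | β_n
is
  A  → β₁ A' | ... | β_n A'
  A' → α₁ A' | ... | α_m A' | ε

E → x becomes E → x E'
E → - c becomes E → - c E'
E → E E x becomes E' → E x E'
E → E E becomes E' → E E'
Add E' → ε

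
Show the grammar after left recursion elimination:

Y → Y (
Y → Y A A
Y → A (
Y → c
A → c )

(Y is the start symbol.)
Y → A ( Y'
Y → c Y'
Y' → ( Y'
Y' → A A Y'
Y' → ε
A → c )

Y is directly left-recursive. The standard transformation for
  A → A α₁ | ... | A α_m | β₁ | ... | β_n
is
  A  → β₁ A' | ... | β_n A'
  A' → α₁ A' | ... | α_m A' | ε

Y → A ( becomes Y → A ( Y'
Y → c becomes Y → c Y'
Y → Y ( becomes Y' → ( Y'
Y → Y A A becomes Y' → A A Y'
Add Y' → ε

Productions for other non-terminals are unchanged:
  A → c )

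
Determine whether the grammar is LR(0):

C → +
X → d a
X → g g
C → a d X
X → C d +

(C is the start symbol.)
Yes, the grammar is LR(0)

A grammar is LR(0) if no state in the canonical LR(0) collection has:
  - both a shift item (dot before a terminal) and a complete item (shift-reduce conflict), or
  - two or more complete items (reduce-reduce conflict; the accept item [C' → C .] counts as a complete item here).

Augment with C' → C and build the canonical LR(0) collection (I0 = CLOSURE({[C' → . C]}), then GOTO on every symbol after a dot until no new states appear). It has 13 states:
  I0: { [C → . +], [C → . a d X], [C' → . C] }  — shift
  I1: { [C → + .] }  — reduce
  I2: { [C' → C .] }  — accept
  I3: { [C → a . d X] }  — shift
  I4: { [C → . +], [C → . a d X], [C → a d . X], [X → . C d +], [X → . d a], [X → . g g] }  — shift
  I5: { [X → C . d +] }  — shift
  I6: { [C → a d X .] }  — reduce
  I7: { [X → d . a] }  — shift
  I8: { [X → g . g] }  — shift
  I9: { [X → g g .] }  — reduce
  I10: { [X → d a .] }  — reduce
  I11: { [X → C d . +] }  — shift
  I12: { [X → C d + .] }  — reduce

Every state is either a pure shift/goto state or contains exactly one complete item and nothing to shift — no conflicts. The grammar is LR(0).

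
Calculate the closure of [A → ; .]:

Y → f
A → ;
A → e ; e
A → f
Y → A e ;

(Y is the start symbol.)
Start with: [A → ; .]
The dot is at the end, so nothing is added.

CLOSURE = { [A → ; .] }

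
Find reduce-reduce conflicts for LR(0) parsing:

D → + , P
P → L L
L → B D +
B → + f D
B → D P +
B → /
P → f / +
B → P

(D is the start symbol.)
Yes — I9: [B → P .] vs [D → + , P .]

Augment with D' → D and build the canonical LR(0) collection (I0 = CLOSURE({[D' → . D]}), then GOTO on every symbol after a dot until no new states appear). It has 21 states:
  I0: { [D → . + , P], [D' → . D] }  — shift
  I1: { [D → + . , P] }  — shift
  I2: { [D' → D .] }  — accept
  I3: { [B → . + f D], [B → . /], [B → . D P +], [B → . P], [D → + , . P], [D → . + , P], [L → . B D +], [P → . L L], [P → . f / +] }  — shift
  I4: { [B → + . f D], [D → + . , P] }  — shift
  I5: { [B → / .] }  — reduce
  I6: { [D → . + , P], [L → B . D +] }  — shift
  I7: { [B → . + f D], [B → . /], [B → . D P +], [B → . P], [B → D . P +], [D → . + , P], [L → . B D +], [P → . L L], [P → . f / +] }  — shift
  I8: { [B → . + f D], [B → . /], [B → . D P +], [B → . P], [D → . + , P], [L → . B D +], [P → . L L], [P → . f / +], [P → L . L] }  — shift
  I9: { [B → P .], [D → + , P .] }  — 2 reduces
  I10: { [P → f . / +] }  — shift
  I11: { [P → f / . +] }  — shift
  I12: { [P → f / + .] }  — reduce
  I13: { [B → . + f D], [B → . /], [B → . D P +], [B → . P], [D → . + , P], [L → . B D +], [P → . L L], [P → . f / +], [P → L . L], [P → L L .] }  — shift, reduce
  I14: { [B → P .] }  — reduce
  I15: { [B → D P . +], [B → P .] }  — shift, reduce
  I16: { [B → D P + .] }  — reduce
  I17: { [L → B D . +] }  — shift
  I18: { [L → B D + .] }  — reduce
  I19: { [B → + f . D], [D → . + , P] }  — shift
  I20: { [B → + f D .] }  — reduce

I9 contains complete items [B → P .], [D → + , P .] — reduce-reduce conflict.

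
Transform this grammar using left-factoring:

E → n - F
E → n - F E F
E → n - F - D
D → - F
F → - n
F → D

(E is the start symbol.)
Left-factoring transforms A → αβ₁ | αβ₂ into A → αA' and A' → β₁ | β₂
(α is the longest common prefix among the alternatives). Repeat until
no nonterminal has two alternatives with a common prefix.

Round 1: E has alternatives sharing prefix 'n - F'. Introduce E': E → n - F E'
  Add: E' → ε
  Add: E' → E F
  Add: E' → - D

No remaining common prefixes — done.

Resulting grammar:
E → n - F E'
E' → ε
E' → E F
E' → - D
D → - F
F → - n
F → D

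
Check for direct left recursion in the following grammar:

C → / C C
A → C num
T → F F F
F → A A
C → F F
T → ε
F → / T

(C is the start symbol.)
C → / C C: starts with '/'
A → C num: starts with C
T → F F F: starts with F
F → A A: starts with A
C → F F: starts with F
T → ε: starts with ε
F → / T: starts with '/'

No direct left recursion found.

Answer: No direct left recursion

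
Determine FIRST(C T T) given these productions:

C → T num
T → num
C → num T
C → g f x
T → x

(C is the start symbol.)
{ 'g', 'num', 'x' }

FIRST sets of the non-terminals involved (from the grammar, by fixed-point iteration):
  FIRST(C) = { 'g', 'num', 'x' }

To compute FIRST(C T T), process the symbols left to right:
Symbol C is a non-terminal. Add FIRST(C) \ {ε} = { 'g', 'num', 'x' }
C is not nullable (ε ∉ FIRST(C)), so stop here.
FIRST(C T T) = { 'g', 'num', 'x' }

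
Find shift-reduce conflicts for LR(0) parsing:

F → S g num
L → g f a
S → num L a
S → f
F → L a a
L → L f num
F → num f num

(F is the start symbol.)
No shift-reduce conflicts

Augment with F' → F and build the canonical LR(0) collection (I0 = CLOSURE({[F' → . F]}), then GOTO on every symbol after a dot until no new states appear). It has 19 states:
  I0: { [F → . L a a], [F → . S g num], [F → . num f num], [F' → . F], [L → . L f num], [L → . g f a], [S → . f], [S → . num L a] }  — shift
  I1: { [F' → F .] }  — accept
  I2: { [F → L . a a], [L → L . f num] }  — shift
  I3: { [F → S . g num] }  — shift
  I4: { [S → f .] }  — reduce
  I5: { [L → g . f a] }  — shift
  I6: { [F → num . f num], [L → . L f num], [L → . g f a], [S → num . L a] }  — shift
  I7: { [L → L . f num], [S → num L . a] }  — shift
  I8: { [F → num f . num] }  — shift
  I9: { [F → num f num .] }  — reduce
  I10: { [S → num L a .] }  — reduce
  I11: { [L → L f . num] }  — shift
  I12: { [L → L f num .] }  — reduce
  I13: { [L → g f . a] }  — shift
  I14: { [L → g f a .] }  — reduce
  I15: { [F → S g . num] }  — shift
  I16: { [F → S g num .] }  — reduce
  I17: { [F → L a . a] }  — shift
  I18: { [F → L a a .] }  — reduce

No state contains both a complete item and a shift item.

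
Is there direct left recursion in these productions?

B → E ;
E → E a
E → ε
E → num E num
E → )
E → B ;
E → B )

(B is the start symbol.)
Yes, E is left-recursive

Direct left recursion occurs when N → N α for some non-terminal N (the right-hand side begins with the left-hand side itself).

B → E ;: starts with E
E → E a: LEFT RECURSIVE (starts with E)
E → ε: starts with ε
E → num E num: starts with num
E → ): starts with ')'
E → B ;: starts with B
E → B ): starts with B

The grammar has direct left recursion on: E.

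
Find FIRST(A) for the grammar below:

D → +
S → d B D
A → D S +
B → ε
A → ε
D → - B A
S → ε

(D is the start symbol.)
{ '+', '-', ε }

To compute FIRST(A), examine every production with A on the left-hand side, reading each right-hand side left to right until a non-nullable symbol is reached.

FIRST sets of the other non-terminals involved (by the same procedure, iterated to a fixed point):
  FIRST(D) = { '+', '-' }

From A → D S +:
  - D is a non-terminal: add FIRST(D) \ {ε} = { '+', '-' }
    D is not nullable, so stop
From A → ε:
  - ε-production, so ε ∈ FIRST(A)

Collecting: FIRST(A) = { '+', '-', ε }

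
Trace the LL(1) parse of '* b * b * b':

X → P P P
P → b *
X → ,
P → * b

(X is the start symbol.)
Stack is shown with the top on the left.

Stack      Input          Action
--------------------------------
X $        * b * b * b $  output X → P P P
P P P $    * b * b * b $  output P → * b
* b P P $  * b * b * b $  match '*'
b P P $    b * b * b $    match 'b'
P P $      * b * b $      output P → * b
* b P $    * b * b $      match '*'
b P $      b * b $        match 'b'
P $        * b $          output P → * b
* b $      * b $          match '*'
b $        b $            match 'b'
$          $              accept

The string is accepted.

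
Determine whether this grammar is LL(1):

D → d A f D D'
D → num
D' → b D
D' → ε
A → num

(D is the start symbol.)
Relevant sets:
  FOLLOW(D') = { $, 'b' }

For D:
  PREDICT(D → d A f D D') = { 'd' }
  PREDICT(D → num) = { 'num' }
For D':
  PREDICT(D' → b D) = { 'b' }
  PREDICT(D' → ε) = { $, 'b' }
A has a single production, so nothing to check there.

Conflict found: Predict set conflict for D': { 'b' }
The grammar is NOT LL(1).

Answer: No. Predict set conflict for D': { 'b' }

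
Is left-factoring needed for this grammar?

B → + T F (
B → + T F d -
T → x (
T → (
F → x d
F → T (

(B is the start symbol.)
Yes, B has productions with common prefix '+ T F'

Left-factoring is needed when two productions for the same non-terminal
share a common prefix on the right-hand side.

Productions for B:
  B → + T F (
  B → + T F d -
Productions for T:
  T → x (
  T → (
Productions for F:
  F → x d
  F → T (

Found common prefix '+ T F' in productions for B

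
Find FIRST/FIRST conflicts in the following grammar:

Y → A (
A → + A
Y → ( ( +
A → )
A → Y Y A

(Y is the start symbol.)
Yes. Y → A '(' / Y → '(' '(' '+' on { '(' }; A → '+' A / A → Y Y A on { '+' }; A → ')' / A → Y Y A on { ')' }

A FIRST/FIRST conflict occurs when two productions N → α and N → β for the same non-terminal have FIRST(α) ∩ FIRST(β) ≠ ∅ (with ε ∈ FIRST of a nullable right-hand side, so two nullable alternatives also conflict).

FIRST sets of the non-terminals at (or reachable through a nullable prefix from) the front of some alternative:
  FIRST(A) = { '(', ')', '+' }
  FIRST(Y) = { '(', ')', '+' }

Productions for Y:
  Y → A (: FIRST = { '(', ')', '+' }
  Y → ( ( +: FIRST = { '(' }
Productions for A:
  A → + A: FIRST = { '+' }
  A → ): FIRST = { ')' }
  A → Y Y A: FIRST = { '(', ')', '+' }

Conflict for Y: Y → A ( and Y → ( ( +
  Overlap: { '(' }
Conflict for A: A → + A and A → Y Y A
  Overlap: { '+' }
Conflict for A: A → ) and A → Y Y A
  Overlap: { ')' }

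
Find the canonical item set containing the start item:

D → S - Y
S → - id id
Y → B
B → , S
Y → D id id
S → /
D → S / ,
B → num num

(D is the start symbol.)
First, augment the grammar with D' → D
I₀ = CLOSURE({ [D' → . D] }):
  [D' → . D] has the dot before D: add [D → . S - Y], [D → . S / ,]
  [D → . S - Y] has the dot before S: add [S → . - id id], [S → . /]
No further items can be added.

I₀ = { [D → . S - Y], [D → . S / ,], [D' → . D], [S → . - id id], [S → . /] }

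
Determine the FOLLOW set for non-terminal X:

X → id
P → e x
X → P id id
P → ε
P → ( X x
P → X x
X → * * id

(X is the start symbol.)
To compute FOLLOW(X), find every occurrence of X on a right-hand side N → α X β: add FIRST(β) \ {ε}, and if β is empty or nullable also add FOLLOW(N). Iterate to a fixed point.

X is the start symbol, so $ ∈ FOLLOW(X).
In P → ( X x: X is followed by x, add FIRST(x) \ {ε} = { 'x' }
In P → X x: X is followed by x, add FIRST(x) \ {ε} = { 'x' }

Taking the union: FOLLOW(X) = { $, 'x' }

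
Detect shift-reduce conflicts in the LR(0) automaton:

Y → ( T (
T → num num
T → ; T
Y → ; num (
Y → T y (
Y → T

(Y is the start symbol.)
A shift-reduce conflict occurs when an LR(0) state has both:
  - a complete (reduce) item [A → α .] (dot at the end), and
  - a shift item [B → β . c γ] (dot before a terminal).

Augment with Y' → Y and build the canonical LR(0) collection (I0 = CLOSURE({[Y' → . Y]}), then GOTO on every symbol after a dot until no new states appear). It has 15 states:
  I0: { [T → . ; T], [T → . num num], [Y → . ( T (], [Y → . ; num (], [Y → . T y (], [Y → . T], [Y' → . Y] }  — shift
  I1: { [T → . ; T], [T → . num num], [Y → ( . T (] }  — shift
  I2: { [T → . ; T], [T → . num num], [T → ; . T], [Y → ; . num (] }  — shift
  I3: { [Y → T . y (], [Y → T .] }  — shift, reduce
  I4: { [Y' → Y .] }  — accept
  I5: { [T → num . num] }  — shift
  I6: { [T → num num .] }  — reduce
  I7: { [Y → T y . (] }  — shift
  I8: { [Y → T y ( .] }  — reduce
  I9: { [T → . ; T], [T → . num num], [T → ; . T] }  — shift
  I10: { [T → ; T .] }  — reduce
  I11: { [T → num . num], [Y → ; num . (] }  — shift
  I12: { [Y → ; num ( .] }  — reduce
  I13: { [Y → ( T . (] }  — shift
  I14: { [Y → ( T ( .] }  — reduce

I3 contains reduce item [Y → T .] and shift item [Y → T . y (] — shift-reduce conflict.

Answer: Yes — I3: [Y → T .] vs [Y → T . y (]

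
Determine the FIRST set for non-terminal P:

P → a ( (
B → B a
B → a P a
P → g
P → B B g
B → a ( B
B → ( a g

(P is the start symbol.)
FIRST sets of the other non-terminals involved (by the same procedure, iterated to a fixed point):
  FIRST(B) = { '(', 'a' }

From P → a ( (:
  - a is a terminal: add 'a' and stop
From P → g:
  - g is a terminal: add 'g' and stop
From P → B B g:
  - B is a non-terminal: add FIRST(B) \ {ε} = { '(', 'a' }
    B is not nullable, so stop

Collecting: FIRST(P) = { '(', 'a', 'g' }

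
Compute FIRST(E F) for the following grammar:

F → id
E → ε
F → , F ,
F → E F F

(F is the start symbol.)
FIRST sets of the non-terminals involved (from the grammar, by fixed-point iteration):
  FIRST(E) = { ε }
  FIRST(F) = { ',', 'id' }

To compute FIRST(E F), process the symbols left to right:
Symbol E is a non-terminal. Add FIRST(E) \ {ε} = { }
E is nullable (ε ∈ FIRST(E)), continue to the next symbol.
Symbol F is a non-terminal. Add FIRST(F) \ {ε} = { ',', 'id' }
F is not nullable (ε ∉ FIRST(F)), so stop here.
FIRST(E F) = { ',', 'id' }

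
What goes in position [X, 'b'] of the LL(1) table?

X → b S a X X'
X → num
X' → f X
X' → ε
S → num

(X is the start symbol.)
X → b S a X X'

To find M[X, 'b'], we find productions for X where 'b' is in the predict set (PREDICT(N → α) = (FIRST(α) \ {ε}) ∪ (FOLLOW(N) if α ⇒* ε)).

X → b S a X X': PREDICT = { 'b' }
  'b' is in predict set, so this production goes in M[X, 'b']
X → num: PREDICT = { 'num' }

M[X, 'b'] = X → b S a X X'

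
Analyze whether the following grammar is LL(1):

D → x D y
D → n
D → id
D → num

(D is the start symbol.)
Yes, the grammar is LL(1).

For D:
  PREDICT(D → x D y) = { 'x' }
  PREDICT(D → n) = { 'n' }
  PREDICT(D → id) = { 'id' }
  PREDICT(D → num) = { 'num' }

All predict sets are disjoint. The grammar IS LL(1).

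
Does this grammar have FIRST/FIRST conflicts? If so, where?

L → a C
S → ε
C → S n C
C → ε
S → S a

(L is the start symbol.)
No FIRST/FIRST conflicts.

A FIRST/FIRST conflict occurs when two productions N → α and N → β for the same non-terminal have FIRST(α) ∩ FIRST(β) ≠ ∅ (with ε ∈ FIRST of a nullable right-hand side, so two nullable alternatives also conflict).

FIRST sets of the non-terminals at (or reachable through a nullable prefix from) the front of some alternative:
  FIRST(S) = { 'a', ε }

Productions for S:
  S → ε: FIRST = { ε }
  S → S a: FIRST = { 'a' }
Productions for C:
  C → S n C: FIRST = { 'a', 'n' }
  C → ε: FIRST = { ε }
L has only one production, so no FIRST/FIRST conflict is possible there.

All alternatives of each non-terminal have pairwise disjoint FIRST sets.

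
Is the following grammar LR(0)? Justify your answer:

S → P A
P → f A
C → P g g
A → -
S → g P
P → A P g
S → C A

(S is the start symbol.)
A grammar is LR(0) if no state in the canonical LR(0) collection has:
  - both a shift item (dot before a terminal) and a complete item (shift-reduce conflict), or
  - two or more complete items (reduce-reduce conflict; the accept item [S' → S .] counts as a complete item here).

Augment with S' → S and build the canonical LR(0) collection (I0 = CLOSURE({[S' → . S]}), then GOTO on every symbol after a dot until no new states appear). It has 16 states:
  I0: { [A → . -], [C → . P g g], [P → . A P g], [P → . f A], [S → . C A], [S → . P A], [S → . g P], [S' → . S] }  — shift
  I1: { [A → - .] }  — reduce
  I2: { [A → . -], [P → . A P g], [P → . f A], [P → A . P g] }  — shift
  I3: { [A → . -], [S → C . A] }  — shift
  I4: { [A → . -], [C → P . g g], [S → P . A] }  — shift
  I5: { [S' → S .] }  — accept
  I6: { [A → . -], [P → f . A] }  — shift
  I7: { [A → . -], [P → . A P g], [P → . f A], [S → g . P] }  — shift
  I8: { [S → g P .] }  — reduce
  I9: { [P → f A .] }  — reduce
  I10: { [S → P A .] }  — reduce
  I11: { [C → P g . g] }  — shift
  I12: { [C → P g g .] }  — reduce
  I13: { [S → C A .] }  — reduce
  I14: { [P → A P . g] }  — shift
  I15: { [P → A P g .] }  — reduce

Every state is either a pure shift/goto state or contains exactly one complete item and nothing to shift — no conflicts. The grammar is LR(0).

Answer: Yes, the grammar is LR(0)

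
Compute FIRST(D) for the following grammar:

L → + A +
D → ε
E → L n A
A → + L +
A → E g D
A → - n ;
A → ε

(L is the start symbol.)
{ ε }

To compute FIRST(D), examine every production with D on the left-hand side, reading each right-hand side left to right until a non-nullable symbol is reached.

From D → ε:
  - ε-production, so ε ∈ FIRST(D)

Collecting: FIRST(D) = { ε }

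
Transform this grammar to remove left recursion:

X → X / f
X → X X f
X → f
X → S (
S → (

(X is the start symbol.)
X is directly left-recursive. The standard transformation for
  A → A α₁ | ... | A α_m | β₁ | ... | β_n
is
  A  → β₁ A' | ... | β_n A'
  A' → α₁ A' | ... | α_m A' | ε

X → f becomes X → f X'
X → S ( becomes X → S ( X'
X → X / f becomes X' → / f X'
X → X X f becomes X' → X f X'
Add X' → ε

Productions for other non-terminals are unchanged:
  S → (

Resulting grammar:
X → f X'
X → S ( X'
X' → / f X'
X' → X f X'
X' → ε
S → (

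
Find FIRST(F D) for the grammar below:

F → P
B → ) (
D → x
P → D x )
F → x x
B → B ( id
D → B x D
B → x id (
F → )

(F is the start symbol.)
FIRST sets of the non-terminals involved (from the grammar, by fixed-point iteration):
  FIRST(F) = { ')', 'x' }

To compute FIRST(F D), process the symbols left to right:
Symbol F is a non-terminal. Add FIRST(F) \ {ε} = { ')', 'x' }
F is not nullable (ε ∉ FIRST(F)), so stop here.
FIRST(F D) = { ')', 'x' }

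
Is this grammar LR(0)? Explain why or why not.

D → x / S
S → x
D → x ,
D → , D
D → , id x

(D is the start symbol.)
Augment with D' → D and build the canonical LR(0) collection (I0 = CLOSURE({[D' → . D]}), then GOTO on every symbol after a dot until no new states appear). It has 11 states:
  I0: { [D → . , D], [D → . , id x], [D → . x ,], [D → . x / S], [D' → . D] }  — shift
  I1: { [D → , . D], [D → , . id x], [D → . , D], [D → . , id x], [D → . x ,], [D → . x / S] }  — shift
  I2: { [D' → D .] }  — accept
  I3: { [D → x . ,], [D → x . / S] }  — shift
  I4: { [D → x , .] }  — reduce
  I5: { [D → x / . S], [S → . x] }  — shift
  I6: { [D → x / S .] }  — reduce
  I7: { [S → x .] }  — reduce
  I8: { [D → , D .] }  — reduce
  I9: { [D → , id . x] }  — shift
  I10: { [D → , id x .] }  — reduce

Every state is either a pure shift/goto state or contains exactly one complete item and nothing to shift — no conflicts. The grammar is LR(0).

Answer: Yes, the grammar is LR(0)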